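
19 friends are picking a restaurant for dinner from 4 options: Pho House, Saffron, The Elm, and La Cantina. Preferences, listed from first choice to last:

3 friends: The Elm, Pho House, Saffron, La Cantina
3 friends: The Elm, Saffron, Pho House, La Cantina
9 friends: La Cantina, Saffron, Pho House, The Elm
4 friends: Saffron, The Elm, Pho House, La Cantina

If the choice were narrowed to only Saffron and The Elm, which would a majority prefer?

Voters preferring Saffron to The Elm: 13; preferring The Elm to Saffron: 6.
Saffron wins the head-to-head.

Saffron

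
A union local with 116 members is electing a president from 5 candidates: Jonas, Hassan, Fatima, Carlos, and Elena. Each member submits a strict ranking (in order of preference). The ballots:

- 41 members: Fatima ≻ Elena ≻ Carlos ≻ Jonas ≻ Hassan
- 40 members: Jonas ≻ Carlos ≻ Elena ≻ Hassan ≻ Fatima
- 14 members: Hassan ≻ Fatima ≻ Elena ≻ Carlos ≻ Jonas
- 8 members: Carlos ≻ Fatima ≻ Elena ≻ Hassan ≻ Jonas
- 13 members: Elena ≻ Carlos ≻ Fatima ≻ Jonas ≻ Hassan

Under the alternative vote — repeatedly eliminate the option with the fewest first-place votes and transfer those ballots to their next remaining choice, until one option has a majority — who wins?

Fatima

Round 1: Jonas 40, Hassan 14, Fatima 41, Carlos 8, Elena 13. Eliminate Carlos.
Round 2: Jonas 40, Hassan 14, Fatima 49, Elena 13. Eliminate Elena.
Round 3: Jonas 40, Hassan 14, Fatima 62. Fatima has a majority.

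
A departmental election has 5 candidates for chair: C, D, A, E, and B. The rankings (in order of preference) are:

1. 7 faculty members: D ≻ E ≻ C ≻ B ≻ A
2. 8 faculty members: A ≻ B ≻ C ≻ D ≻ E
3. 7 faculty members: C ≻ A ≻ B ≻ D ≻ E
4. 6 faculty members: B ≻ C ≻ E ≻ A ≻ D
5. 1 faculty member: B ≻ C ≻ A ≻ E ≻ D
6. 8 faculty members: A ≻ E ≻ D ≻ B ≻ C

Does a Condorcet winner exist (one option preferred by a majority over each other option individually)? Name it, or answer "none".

Checking pairwise contests:
B beats C 23–14.
C beats D 22–15.
C beats A 21–16.
C beats E 22–15.
A beats B 23–14.
Every option loses at least one head-to-head, so there is no Condorcet winner.

none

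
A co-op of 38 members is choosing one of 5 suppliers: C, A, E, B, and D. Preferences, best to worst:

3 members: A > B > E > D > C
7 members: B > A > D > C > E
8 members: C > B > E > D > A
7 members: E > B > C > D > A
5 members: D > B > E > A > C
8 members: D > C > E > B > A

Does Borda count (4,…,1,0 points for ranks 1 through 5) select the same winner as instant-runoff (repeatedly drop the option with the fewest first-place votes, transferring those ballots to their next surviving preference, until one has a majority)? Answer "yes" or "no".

yes

Borda — scores: C 77, A 38, E 76, B 105, D 84. Winner: B.
Instant-runoff — R1 C 8, A 3, E 7, B 7, D 13 (A out); R2 C 8, E 7, B 10, D 13 (E out); R3 C 8, B 17, D 13 (C out); R4 B 25, D 13 (B winner). Winner: B.
The two methods agree.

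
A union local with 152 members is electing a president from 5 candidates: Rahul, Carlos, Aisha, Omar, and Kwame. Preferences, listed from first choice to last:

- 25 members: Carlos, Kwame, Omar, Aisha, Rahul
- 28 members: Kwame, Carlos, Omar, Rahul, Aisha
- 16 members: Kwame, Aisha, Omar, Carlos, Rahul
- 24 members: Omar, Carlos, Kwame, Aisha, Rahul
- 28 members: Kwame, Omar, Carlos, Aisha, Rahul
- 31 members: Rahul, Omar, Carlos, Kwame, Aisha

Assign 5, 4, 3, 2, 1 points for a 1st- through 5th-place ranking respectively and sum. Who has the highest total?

Kwame

Rahul: 25·1 + 28·2 + 16·1 + 24·1 + 28·1 + 31·5 = 304
Carlos: 25·5 + 28·4 + 16·2 + 24·4 + 28·3 + 31·3 = 542
Aisha: 25·2 + 28·1 + 16·4 + 24·2 + 28·2 + 31·1 = 277
Omar: 25·3 + 28·3 + 16·3 + 24·5 + 28·4 + 31·4 = 563
Kwame: 25·4 + 28·5 + 16·5 + 24·3 + 28·5 + 31·2 = 594
Kwame has the highest Borda score (594).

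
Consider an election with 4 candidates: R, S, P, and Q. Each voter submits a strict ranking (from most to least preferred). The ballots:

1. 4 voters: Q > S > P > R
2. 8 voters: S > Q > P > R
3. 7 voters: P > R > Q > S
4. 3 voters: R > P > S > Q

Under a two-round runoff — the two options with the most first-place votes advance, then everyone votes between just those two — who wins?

Round 1 first-place votes: R 3, S 8, P 7, Q 4.
S and P advance.
Runoff: S is preferred to P by 12 voters; P by 10.
S wins the runoff.

S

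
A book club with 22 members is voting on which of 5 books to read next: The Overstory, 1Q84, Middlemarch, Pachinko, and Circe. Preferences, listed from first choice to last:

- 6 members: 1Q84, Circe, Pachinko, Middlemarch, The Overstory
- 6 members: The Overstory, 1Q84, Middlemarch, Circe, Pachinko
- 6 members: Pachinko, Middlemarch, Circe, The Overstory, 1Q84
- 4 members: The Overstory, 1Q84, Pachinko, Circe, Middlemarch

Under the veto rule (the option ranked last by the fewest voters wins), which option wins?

Circe

Last-place votes: The Overstory 6, 1Q84 6, Middlemarch 4, Pachinko 6, Circe 0.
Circe is ranked last by the fewest voters, so Circe wins.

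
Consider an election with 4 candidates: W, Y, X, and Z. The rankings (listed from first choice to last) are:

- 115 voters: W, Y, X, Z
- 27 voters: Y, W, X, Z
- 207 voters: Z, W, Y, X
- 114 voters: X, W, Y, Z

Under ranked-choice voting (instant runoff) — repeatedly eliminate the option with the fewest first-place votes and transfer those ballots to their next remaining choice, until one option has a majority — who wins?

Round 1: W 115, Y 27, X 114, Z 207. Eliminate Y.
Round 2: W 142, X 114, Z 207. Eliminate X.
Round 3: W 256, Z 207. W has a majority.

W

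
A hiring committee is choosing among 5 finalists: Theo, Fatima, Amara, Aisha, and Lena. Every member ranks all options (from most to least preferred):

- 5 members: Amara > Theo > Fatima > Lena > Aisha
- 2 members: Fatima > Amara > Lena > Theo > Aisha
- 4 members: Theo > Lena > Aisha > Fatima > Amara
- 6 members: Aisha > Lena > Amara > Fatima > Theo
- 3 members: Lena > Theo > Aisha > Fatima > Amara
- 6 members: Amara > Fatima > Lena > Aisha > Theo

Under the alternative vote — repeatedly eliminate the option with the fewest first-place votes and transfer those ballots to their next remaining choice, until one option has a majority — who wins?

Round 1: Theo 4, Fatima 2, Amara 11, Aisha 6, Lena 3. Eliminate Fatima.
Round 2: Theo 4, Amara 13, Aisha 6, Lena 3. Eliminate Lena.
Round 3: Theo 7, Amara 13, Aisha 6. Eliminate Aisha.
Round 4: Theo 7, Amara 19. Amara has a majority.

Amara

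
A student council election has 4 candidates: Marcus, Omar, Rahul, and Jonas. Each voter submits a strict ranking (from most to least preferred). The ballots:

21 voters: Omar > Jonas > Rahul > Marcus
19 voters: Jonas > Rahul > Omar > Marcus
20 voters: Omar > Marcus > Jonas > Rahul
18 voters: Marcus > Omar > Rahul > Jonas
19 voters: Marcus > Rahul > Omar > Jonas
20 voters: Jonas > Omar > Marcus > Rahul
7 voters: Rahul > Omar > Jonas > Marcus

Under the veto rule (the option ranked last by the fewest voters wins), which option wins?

Omar

Last-place votes: Marcus 47, Omar 0, Rahul 40, Jonas 37.
Omar is ranked last by the fewest voters, so Omar wins.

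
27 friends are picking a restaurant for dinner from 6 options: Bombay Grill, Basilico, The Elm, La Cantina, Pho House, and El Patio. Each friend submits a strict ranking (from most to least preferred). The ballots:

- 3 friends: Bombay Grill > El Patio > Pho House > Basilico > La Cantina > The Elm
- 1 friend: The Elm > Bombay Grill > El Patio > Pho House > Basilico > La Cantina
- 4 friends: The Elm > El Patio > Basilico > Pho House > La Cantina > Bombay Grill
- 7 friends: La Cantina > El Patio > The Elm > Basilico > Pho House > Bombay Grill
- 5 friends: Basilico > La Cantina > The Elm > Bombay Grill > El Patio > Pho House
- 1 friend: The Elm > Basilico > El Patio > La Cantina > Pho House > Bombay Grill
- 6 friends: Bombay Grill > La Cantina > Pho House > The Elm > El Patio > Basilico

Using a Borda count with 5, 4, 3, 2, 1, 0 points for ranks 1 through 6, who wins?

Bombay Grill: 3·5 + 1·4 + 4·0 + 7·0 + 5·2 + 1·0 + 6·5 = 59
Basilico: 3·2 + 1·1 + 4·3 + 7·2 + 5·5 + 1·4 + 6·0 = 62
The Elm: 3·0 + 1·5 + 4·5 + 7·3 + 5·3 + 1·5 + 6·2 = 78
La Cantina: 3·1 + 1·0 + 4·1 + 7·5 + 5·4 + 1·2 + 6·4 = 88
Pho House: 3·3 + 1·2 + 4·2 + 7·1 + 5·0 + 1·1 + 6·3 = 45
El Patio: 3·4 + 1·3 + 4·4 + 7·4 + 5·1 + 1·3 + 6·1 = 73
La Cantina has the highest Borda score (88).

La Cantina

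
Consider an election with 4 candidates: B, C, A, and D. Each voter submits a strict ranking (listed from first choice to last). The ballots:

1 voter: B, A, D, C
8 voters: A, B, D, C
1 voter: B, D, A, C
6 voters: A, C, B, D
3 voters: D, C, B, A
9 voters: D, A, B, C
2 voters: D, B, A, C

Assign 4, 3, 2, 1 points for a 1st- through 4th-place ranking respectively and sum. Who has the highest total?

B: 1·4 + 8·3 + 1·4 + 6·2 + 3·2 + 9·2 + 2·3 = 74
C: 1·1 + 8·1 + 1·1 + 6·3 + 3·3 + 9·1 + 2·1 = 48
A: 1·3 + 8·4 + 1·2 + 6·4 + 3·1 + 9·3 + 2·2 = 95
D: 1·2 + 8·2 + 1·3 + 6·1 + 3·4 + 9·4 + 2·4 = 83
A has the highest Borda score (95).

A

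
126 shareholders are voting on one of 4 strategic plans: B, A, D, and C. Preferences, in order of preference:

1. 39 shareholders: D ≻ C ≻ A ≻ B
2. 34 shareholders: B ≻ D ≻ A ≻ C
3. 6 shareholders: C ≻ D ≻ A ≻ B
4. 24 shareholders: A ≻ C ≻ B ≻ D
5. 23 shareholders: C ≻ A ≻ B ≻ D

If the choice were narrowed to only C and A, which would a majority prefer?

C

Voters preferring C to A: 68; preferring A to C: 58.
C wins the head-to-head.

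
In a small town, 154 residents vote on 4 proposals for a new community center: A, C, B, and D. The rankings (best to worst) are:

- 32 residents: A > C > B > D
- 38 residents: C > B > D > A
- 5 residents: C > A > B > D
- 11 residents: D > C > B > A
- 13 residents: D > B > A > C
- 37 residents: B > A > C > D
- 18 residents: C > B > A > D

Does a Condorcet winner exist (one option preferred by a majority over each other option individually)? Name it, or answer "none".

none

Checking pairwise contests:
B beats A 117–37.
A beats C 82–72.
C beats B 104–50.
A beats D 92–62.
Every option loses at least one head-to-head, so there is no Condorcet winner.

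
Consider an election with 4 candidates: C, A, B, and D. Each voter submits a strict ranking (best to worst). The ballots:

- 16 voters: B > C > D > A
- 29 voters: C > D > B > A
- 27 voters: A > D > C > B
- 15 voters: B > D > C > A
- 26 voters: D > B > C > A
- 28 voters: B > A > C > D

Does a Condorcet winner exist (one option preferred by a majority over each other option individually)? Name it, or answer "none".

none

Checking pairwise contests:
B beats C 85–56.
C beats A 86–55.
D beats B 82–59.
C beats D 73–68.
Every option loses at least one head-to-head, so there is no Condorcet winner.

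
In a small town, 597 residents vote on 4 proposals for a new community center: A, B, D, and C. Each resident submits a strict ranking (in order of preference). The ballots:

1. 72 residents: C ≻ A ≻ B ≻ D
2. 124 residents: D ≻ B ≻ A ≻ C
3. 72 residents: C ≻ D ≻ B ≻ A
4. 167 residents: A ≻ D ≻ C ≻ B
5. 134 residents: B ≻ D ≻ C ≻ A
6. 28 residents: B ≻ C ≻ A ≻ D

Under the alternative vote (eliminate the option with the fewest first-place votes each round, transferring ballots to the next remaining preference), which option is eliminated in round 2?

Round 1: A 167, B 162, D 124, C 144. Eliminate D.
Round 2: A 167, B 286, C 144. Eliminate C.

C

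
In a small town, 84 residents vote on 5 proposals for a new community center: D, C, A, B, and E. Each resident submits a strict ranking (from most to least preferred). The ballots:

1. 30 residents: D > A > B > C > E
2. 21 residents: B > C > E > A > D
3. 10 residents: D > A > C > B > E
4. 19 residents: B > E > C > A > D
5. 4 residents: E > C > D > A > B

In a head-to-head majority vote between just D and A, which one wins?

Voters preferring D to A: 44; preferring A to D: 40.
D wins the head-to-head.

D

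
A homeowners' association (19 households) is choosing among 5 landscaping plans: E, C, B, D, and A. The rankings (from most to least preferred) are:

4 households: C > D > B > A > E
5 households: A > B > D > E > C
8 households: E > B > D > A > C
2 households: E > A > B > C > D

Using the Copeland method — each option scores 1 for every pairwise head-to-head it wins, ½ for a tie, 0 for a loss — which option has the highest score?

E: beats C, B, D, and A → score 4.
C: loses to E, B, D, and A → score 0.
B: beats C, D, and A; loses to E → score 3.
D: beats C and A; loses to E and B → score 2.
A: beats C; loses to E, B, and D → score 1.
E has the best pairwise record.

E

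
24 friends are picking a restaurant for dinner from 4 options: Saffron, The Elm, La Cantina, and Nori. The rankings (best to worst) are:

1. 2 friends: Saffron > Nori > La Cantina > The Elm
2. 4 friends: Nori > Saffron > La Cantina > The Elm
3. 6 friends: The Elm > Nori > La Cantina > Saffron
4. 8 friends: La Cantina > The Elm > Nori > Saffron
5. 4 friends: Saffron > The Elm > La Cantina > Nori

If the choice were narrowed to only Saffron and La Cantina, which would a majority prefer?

La Cantina

Voters preferring Saffron to La Cantina: 10; preferring La Cantina to Saffron: 14.
La Cantina wins the head-to-head.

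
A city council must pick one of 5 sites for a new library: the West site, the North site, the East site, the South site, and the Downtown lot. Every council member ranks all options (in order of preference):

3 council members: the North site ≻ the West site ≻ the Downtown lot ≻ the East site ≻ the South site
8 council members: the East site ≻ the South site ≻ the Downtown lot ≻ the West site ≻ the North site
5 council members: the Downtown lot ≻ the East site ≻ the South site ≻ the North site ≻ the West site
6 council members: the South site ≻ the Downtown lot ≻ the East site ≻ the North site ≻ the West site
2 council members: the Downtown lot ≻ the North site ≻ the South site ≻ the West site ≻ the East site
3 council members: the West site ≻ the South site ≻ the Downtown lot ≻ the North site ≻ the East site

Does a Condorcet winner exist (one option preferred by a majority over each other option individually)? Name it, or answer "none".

Checking pairwise contests:
the North site beats the West site 16–11.
the East site beats the North site 19–8.
the Downtown lot beats the East site 19–8.
the East site beats the South site 16–11.
the South site beats the Downtown lot 17–10.
Every option loses at least one head-to-head, so there is no Condorcet winner.

none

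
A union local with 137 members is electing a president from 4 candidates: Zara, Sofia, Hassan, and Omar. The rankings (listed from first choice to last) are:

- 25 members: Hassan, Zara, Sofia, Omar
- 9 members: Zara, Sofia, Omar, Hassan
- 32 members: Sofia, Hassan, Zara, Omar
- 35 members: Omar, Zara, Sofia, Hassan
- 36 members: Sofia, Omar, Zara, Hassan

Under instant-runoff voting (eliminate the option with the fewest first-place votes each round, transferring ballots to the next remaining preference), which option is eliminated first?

Zara

Round 1: Zara 9, Sofia 68, Hassan 25, Omar 35. Eliminate Zara.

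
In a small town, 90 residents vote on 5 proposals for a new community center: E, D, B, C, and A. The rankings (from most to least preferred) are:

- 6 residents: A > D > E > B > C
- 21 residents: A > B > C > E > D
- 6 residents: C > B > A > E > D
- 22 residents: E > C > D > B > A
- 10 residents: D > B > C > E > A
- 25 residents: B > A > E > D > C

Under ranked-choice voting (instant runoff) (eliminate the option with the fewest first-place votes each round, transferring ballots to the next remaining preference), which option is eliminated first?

C

Round 1: E 22, D 10, B 25, C 6, A 27. Eliminate C.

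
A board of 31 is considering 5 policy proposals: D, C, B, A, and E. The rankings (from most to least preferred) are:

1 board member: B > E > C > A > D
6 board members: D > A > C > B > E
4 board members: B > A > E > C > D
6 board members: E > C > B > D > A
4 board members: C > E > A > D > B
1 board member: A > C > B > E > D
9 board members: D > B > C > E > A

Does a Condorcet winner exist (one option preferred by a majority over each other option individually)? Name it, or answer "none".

C vs D: 16–15 for C.
C vs B: 17–14 for C.
C vs A: 20–11 for C.
C vs E: 20–11 for C.
C beats every other option head-to-head.

C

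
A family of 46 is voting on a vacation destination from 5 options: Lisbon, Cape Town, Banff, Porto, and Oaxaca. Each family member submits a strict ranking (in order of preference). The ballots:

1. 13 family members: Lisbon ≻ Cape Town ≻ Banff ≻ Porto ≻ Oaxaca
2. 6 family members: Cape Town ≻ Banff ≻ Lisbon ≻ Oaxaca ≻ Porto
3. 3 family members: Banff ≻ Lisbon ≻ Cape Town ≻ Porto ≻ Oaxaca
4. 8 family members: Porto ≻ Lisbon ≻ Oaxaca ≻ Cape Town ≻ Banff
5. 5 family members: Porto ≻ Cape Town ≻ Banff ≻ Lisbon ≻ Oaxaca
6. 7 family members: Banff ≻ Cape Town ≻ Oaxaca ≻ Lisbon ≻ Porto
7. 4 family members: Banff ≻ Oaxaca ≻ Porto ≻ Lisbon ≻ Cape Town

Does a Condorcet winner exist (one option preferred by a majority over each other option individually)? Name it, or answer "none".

Checking pairwise contests:
Banff beats Lisbon 25–21.
Lisbon beats Cape Town 28–18.
Cape Town beats Banff 32–14.
Lisbon beats Porto 29–17.
Lisbon beats Oaxaca 35–11.
Every option loses at least one head-to-head, so there is no Condorcet winner.

none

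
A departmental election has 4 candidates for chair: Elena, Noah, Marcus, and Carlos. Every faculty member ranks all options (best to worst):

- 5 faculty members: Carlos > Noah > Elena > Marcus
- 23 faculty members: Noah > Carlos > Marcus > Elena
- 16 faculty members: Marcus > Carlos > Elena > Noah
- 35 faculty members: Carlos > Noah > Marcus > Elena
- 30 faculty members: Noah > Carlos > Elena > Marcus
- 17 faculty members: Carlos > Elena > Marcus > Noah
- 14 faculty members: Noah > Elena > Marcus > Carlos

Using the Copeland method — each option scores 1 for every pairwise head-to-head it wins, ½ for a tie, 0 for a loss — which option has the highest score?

Elena: loses to Noah, Marcus, and Carlos → score 0.
Noah: beats Elena and Marcus; loses to Carlos → score 2.
Marcus: beats Elena; loses to Noah and Carlos → score 1.
Carlos: beats Elena, Noah, and Marcus → score 3.
Carlos has the best pairwise record.

Carlos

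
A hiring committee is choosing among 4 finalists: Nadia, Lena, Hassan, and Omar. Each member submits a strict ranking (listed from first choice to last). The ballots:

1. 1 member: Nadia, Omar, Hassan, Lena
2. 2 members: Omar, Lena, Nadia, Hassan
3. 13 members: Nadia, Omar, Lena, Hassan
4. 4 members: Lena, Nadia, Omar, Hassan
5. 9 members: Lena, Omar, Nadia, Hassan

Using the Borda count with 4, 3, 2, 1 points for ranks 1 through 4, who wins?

Nadia: 1·4 + 2·2 + 13·4 + 4·3 + 9·2 = 90
Lena: 1·1 + 2·3 + 13·2 + 4·4 + 9·4 = 85
Hassan: 1·2 + 2·1 + 13·1 + 4·1 + 9·1 = 30
Omar: 1·3 + 2·4 + 13·3 + 4·2 + 9·3 = 85
Nadia has the highest Borda score (90).

Nadia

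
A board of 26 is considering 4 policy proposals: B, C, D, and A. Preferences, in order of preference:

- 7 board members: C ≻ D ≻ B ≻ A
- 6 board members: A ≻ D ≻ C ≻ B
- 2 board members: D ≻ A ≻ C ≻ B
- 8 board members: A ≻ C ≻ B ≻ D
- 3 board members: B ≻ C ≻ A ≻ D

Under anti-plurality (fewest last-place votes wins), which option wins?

C

Last-place votes: B 8, C 0, D 11, A 7.
C is ranked last by the fewest voters, so C wins.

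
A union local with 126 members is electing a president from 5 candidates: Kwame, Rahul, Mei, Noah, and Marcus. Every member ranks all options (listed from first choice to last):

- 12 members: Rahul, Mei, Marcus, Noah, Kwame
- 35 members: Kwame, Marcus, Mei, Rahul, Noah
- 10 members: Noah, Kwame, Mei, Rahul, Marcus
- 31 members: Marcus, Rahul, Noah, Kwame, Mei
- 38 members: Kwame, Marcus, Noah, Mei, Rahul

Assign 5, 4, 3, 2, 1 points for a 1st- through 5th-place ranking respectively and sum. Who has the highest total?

Marcus

Kwame: 12·1 + 35·5 + 10·4 + 31·2 + 38·5 = 479
Rahul: 12·5 + 35·2 + 10·2 + 31·4 + 38·1 = 312
Mei: 12·4 + 35·3 + 10·3 + 31·1 + 38·2 = 290
Noah: 12·2 + 35·1 + 10·5 + 31·3 + 38·3 = 316
Marcus: 12·3 + 35·4 + 10·1 + 31·5 + 38·4 = 493
Marcus has the highest Borda score (493).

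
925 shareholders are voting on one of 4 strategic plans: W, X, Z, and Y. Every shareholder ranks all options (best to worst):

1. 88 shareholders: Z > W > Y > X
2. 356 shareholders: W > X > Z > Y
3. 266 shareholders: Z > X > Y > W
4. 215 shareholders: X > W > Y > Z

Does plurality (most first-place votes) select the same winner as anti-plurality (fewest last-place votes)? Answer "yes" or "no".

Plurality — first-place votes: W 356, X 215, Z 354, Y 0. Winner: W.
Anti-plurality — last-place votes: W 266, X 88, Z 215, Y 356. Winner: X.
The two methods disagree.

no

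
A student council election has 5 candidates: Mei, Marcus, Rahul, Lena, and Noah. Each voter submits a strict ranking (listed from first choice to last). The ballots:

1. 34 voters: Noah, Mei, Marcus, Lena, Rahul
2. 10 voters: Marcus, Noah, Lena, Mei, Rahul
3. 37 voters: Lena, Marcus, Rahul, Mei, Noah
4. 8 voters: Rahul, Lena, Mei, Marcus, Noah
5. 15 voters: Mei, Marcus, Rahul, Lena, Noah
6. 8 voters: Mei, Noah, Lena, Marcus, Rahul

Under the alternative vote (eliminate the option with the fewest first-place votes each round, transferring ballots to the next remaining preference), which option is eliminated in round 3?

Round 1: Mei 23, Marcus 10, Rahul 8, Lena 37, Noah 34. Eliminate Rahul.
Round 2: Mei 23, Marcus 10, Lena 45, Noah 34. Eliminate Marcus.
Round 3: Mei 23, Lena 45, Noah 44. Eliminate Mei.

Mei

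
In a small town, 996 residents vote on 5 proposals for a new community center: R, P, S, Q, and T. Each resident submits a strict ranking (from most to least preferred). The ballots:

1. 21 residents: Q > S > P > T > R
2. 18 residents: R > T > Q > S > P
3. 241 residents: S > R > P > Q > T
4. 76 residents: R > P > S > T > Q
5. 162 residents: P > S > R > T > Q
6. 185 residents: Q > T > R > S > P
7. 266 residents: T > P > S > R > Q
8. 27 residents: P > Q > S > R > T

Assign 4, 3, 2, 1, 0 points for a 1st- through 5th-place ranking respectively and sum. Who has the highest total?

S

R: 21·0 + 18·4 + 241·3 + 76·4 + 162·2 + 185·2 + 266·1 + 27·1 = 2086
P: 21·2 + 18·0 + 241·2 + 76·3 + 162·4 + 185·0 + 266·3 + 27·4 = 2306
S: 21·3 + 18·1 + 241·4 + 76·2 + 162·3 + 185·1 + 266·2 + 27·2 = 2454
Q: 21·4 + 18·2 + 241·1 + 76·0 + 162·0 + 185·4 + 266·0 + 27·3 = 1182
T: 21·1 + 18·3 + 241·0 + 76·1 + 162·1 + 185·3 + 266·4 + 27·0 = 1932
S has the highest Borda score (2454).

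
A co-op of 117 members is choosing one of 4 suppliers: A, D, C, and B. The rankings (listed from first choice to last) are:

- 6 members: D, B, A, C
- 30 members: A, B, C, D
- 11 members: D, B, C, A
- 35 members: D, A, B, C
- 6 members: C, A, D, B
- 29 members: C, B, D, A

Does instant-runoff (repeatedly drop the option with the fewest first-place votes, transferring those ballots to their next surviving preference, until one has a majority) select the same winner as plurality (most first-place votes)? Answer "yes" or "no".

no

Instant-runoff — R1 A 30, D 52, C 35, B 0 (B out); R2 A 30, D 52, C 35 (A out); R3 D 52, C 65 (C winner). Winner: C.
Plurality — first-place votes: A 30, D 52, C 35, B 0. Winner: D.
The two methods disagree.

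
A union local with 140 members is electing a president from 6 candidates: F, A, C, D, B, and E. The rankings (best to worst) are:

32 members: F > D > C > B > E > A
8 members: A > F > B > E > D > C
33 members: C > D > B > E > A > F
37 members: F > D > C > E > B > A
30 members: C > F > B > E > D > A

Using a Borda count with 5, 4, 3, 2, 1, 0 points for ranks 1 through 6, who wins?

C

F: 32·5 + 8·4 + 33·0 + 37·5 + 30·4 = 497
A: 32·0 + 8·5 + 33·1 + 37·0 + 30·0 = 73
C: 32·3 + 8·0 + 33·5 + 37·3 + 30·5 = 522
D: 32·4 + 8·1 + 33·4 + 37·4 + 30·1 = 446
B: 32·2 + 8·3 + 33·3 + 37·1 + 30·3 = 314
E: 32·1 + 8·2 + 33·2 + 37·2 + 30·2 = 248
C has the highest Borda score (522).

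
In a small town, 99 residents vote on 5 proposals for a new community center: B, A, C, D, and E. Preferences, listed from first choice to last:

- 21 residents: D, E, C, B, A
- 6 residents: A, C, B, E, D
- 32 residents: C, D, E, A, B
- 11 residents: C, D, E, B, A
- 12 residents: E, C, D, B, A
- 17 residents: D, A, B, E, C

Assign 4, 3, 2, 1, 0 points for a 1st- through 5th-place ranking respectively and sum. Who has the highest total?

D

B: 21·1 + 6·2 + 32·0 + 11·1 + 12·1 + 17·2 = 90
A: 21·0 + 6·4 + 32·1 + 11·0 + 12·0 + 17·3 = 107
C: 21·2 + 6·3 + 32·4 + 11·4 + 12·3 + 17·0 = 268
D: 21·4 + 6·0 + 32·3 + 11·3 + 12·2 + 17·4 = 305
E: 21·3 + 6·1 + 32·2 + 11·2 + 12·4 + 17·1 = 220
D has the highest Borda score (305).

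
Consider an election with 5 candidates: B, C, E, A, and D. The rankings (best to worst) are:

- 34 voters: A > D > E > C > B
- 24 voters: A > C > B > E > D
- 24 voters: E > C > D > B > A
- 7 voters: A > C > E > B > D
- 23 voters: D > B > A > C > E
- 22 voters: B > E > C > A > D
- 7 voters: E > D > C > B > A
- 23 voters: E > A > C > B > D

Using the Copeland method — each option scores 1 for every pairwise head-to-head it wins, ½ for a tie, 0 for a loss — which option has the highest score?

B: loses to C, E, A, and D → score 0.
C: beats B and D; loses to E and A → score 2.
E: beats B, C, and D; loses to A → score 3.
A: beats B, C, E, and D → score 4.
D: beats B; loses to C, E, and A → score 1.
A has the best pairwise record.

A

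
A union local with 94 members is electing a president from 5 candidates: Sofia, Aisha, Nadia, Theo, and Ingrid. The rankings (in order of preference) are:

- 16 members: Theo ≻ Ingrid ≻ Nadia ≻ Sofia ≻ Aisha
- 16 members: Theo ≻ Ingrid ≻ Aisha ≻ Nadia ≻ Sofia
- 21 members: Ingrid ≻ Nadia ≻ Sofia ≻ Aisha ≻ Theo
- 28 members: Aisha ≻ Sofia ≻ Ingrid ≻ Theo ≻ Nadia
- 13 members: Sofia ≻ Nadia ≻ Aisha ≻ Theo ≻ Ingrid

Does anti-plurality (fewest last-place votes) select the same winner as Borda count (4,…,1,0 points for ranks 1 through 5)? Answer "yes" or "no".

Anti-plurality — last-place votes: Sofia 16, Aisha 16, Nadia 28, Theo 21, Ingrid 13. Winner: Ingrid.
Borda — scores: Sofia 194, Aisha 191, Nadia 150, Theo 169, Ingrid 236. Winner: Ingrid.
The two methods agree.

yes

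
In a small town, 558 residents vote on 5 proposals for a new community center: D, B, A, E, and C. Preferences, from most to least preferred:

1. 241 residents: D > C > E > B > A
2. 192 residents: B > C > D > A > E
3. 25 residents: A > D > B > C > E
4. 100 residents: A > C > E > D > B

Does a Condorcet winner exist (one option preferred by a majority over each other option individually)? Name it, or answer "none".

C vs D: 292–266 for C.
C vs B: 341–217 for C.
C vs A: 433–125 for C.
C vs E: 558–0 for C.
C beats every other option head-to-head.

C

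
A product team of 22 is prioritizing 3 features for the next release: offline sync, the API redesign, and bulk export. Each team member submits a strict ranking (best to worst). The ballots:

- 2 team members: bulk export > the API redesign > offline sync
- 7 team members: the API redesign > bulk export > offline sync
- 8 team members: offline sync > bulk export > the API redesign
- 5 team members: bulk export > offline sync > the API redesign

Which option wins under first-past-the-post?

First-place votes: offline sync 8, the API redesign 7, bulk export 7.
offline sync has the most first-place votes.

offline sync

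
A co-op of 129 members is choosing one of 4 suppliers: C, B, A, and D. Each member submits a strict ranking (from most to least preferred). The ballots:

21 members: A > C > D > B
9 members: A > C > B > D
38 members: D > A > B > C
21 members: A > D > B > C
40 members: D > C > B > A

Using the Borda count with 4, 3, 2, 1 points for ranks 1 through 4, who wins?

C: 21·3 + 9·3 + 38·1 + 21·1 + 40·3 = 269
B: 21·1 + 9·2 + 38·2 + 21·2 + 40·2 = 237
A: 21·4 + 9·4 + 38·3 + 21·4 + 40·1 = 358
D: 21·2 + 9·1 + 38·4 + 21·3 + 40·4 = 426
D has the highest Borda score (426).

D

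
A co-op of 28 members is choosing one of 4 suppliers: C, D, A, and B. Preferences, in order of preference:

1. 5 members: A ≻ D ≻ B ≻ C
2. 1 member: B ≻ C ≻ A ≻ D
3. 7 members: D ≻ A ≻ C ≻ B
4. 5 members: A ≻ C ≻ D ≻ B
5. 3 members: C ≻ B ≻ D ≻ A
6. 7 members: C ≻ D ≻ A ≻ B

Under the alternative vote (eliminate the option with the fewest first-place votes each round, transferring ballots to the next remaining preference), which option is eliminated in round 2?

Round 1: C 10, D 7, A 10, B 1. Eliminate B.
Round 2: C 11, D 7, A 10. Eliminate D.

D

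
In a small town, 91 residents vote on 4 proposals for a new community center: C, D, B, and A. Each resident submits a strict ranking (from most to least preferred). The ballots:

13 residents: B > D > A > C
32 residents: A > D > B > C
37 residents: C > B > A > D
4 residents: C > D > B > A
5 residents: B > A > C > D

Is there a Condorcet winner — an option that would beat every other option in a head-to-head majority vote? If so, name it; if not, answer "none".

B vs C: 50–41 for B.
B vs D: 55–36 for B.
B vs A: 59–32 for B.
B beats every other option head-to-head.

B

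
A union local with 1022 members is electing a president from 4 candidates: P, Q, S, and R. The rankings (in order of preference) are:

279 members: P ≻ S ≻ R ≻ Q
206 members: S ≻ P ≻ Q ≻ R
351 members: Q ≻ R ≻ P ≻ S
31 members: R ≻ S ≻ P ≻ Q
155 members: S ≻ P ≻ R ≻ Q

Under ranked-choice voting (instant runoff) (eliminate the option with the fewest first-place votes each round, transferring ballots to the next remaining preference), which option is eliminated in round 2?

Round 1: P 279, Q 351, S 361, R 31. Eliminate R.
Round 2: P 279, Q 351, S 392. Eliminate P.

P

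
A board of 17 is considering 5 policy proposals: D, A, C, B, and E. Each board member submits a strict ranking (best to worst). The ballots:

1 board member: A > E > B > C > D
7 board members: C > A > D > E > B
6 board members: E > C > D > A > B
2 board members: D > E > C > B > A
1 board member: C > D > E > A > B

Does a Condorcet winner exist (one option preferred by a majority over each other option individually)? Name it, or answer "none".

Checking pairwise contests:
C beats D 15–2.
D beats A 9–8.
E beats C 9–8.
D beats B 16–1.
D beats E 10–7.
Every option loses at least one head-to-head, so there is no Condorcet winner.

none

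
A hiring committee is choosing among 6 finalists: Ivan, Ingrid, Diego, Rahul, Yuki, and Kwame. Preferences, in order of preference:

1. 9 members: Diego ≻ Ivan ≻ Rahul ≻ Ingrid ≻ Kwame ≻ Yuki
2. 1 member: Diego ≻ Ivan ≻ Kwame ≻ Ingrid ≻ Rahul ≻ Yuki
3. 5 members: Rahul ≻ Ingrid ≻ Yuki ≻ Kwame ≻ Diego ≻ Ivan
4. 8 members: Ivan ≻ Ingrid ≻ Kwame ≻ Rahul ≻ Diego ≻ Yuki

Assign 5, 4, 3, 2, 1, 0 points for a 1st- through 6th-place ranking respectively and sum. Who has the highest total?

Ivan

Ivan: 9·4 + 1·4 + 5·0 + 8·5 = 80
Ingrid: 9·2 + 1·2 + 5·4 + 8·4 = 72
Diego: 9·5 + 1·5 + 5·1 + 8·1 = 63
Rahul: 9·3 + 1·1 + 5·5 + 8·2 = 69
Yuki: 9·0 + 1·0 + 5·3 + 8·0 = 15
Kwame: 9·1 + 1·3 + 5·2 + 8·3 = 46
Ivan has the highest Borda score (80).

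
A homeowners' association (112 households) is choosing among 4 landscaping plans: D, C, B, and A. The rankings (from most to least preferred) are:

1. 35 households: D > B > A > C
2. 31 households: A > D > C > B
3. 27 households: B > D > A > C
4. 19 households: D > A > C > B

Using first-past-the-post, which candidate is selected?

First-place votes: D 54, C 0, B 27, A 31.
D has the most first-place votes.

D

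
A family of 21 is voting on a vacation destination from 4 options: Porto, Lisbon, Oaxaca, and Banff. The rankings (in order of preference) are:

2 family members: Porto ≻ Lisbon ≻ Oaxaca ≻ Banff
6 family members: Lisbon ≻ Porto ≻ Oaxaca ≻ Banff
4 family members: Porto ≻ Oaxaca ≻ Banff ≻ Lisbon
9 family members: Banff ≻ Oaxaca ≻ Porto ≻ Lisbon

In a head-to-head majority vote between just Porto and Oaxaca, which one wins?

Porto

Voters preferring Porto to Oaxaca: 12; preferring Oaxaca to Porto: 9.
Porto wins the head-to-head.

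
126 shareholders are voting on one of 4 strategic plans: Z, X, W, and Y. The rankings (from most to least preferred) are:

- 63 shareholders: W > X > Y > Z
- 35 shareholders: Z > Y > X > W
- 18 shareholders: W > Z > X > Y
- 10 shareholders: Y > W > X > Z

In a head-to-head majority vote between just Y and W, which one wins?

W

Voters preferring Y to W: 45; preferring W to Y: 81.
W wins the head-to-head.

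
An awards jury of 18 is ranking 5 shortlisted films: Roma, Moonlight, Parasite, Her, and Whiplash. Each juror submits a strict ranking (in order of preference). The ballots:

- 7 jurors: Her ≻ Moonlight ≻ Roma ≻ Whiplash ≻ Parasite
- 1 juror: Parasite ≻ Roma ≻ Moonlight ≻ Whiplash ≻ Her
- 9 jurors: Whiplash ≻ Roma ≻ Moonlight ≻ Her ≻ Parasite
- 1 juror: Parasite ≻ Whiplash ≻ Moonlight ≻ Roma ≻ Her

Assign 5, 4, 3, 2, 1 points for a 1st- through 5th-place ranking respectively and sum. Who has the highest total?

Whiplash

Roma: 7·3 + 1·4 + 9·4 + 1·2 = 63
Moonlight: 7·4 + 1·3 + 9·3 + 1·3 = 61
Parasite: 7·1 + 1·5 + 9·1 + 1·5 = 26
Her: 7·5 + 1·1 + 9·2 + 1·1 = 55
Whiplash: 7·2 + 1·2 + 9·5 + 1·4 = 65
Whiplash has the highest Borda score (65).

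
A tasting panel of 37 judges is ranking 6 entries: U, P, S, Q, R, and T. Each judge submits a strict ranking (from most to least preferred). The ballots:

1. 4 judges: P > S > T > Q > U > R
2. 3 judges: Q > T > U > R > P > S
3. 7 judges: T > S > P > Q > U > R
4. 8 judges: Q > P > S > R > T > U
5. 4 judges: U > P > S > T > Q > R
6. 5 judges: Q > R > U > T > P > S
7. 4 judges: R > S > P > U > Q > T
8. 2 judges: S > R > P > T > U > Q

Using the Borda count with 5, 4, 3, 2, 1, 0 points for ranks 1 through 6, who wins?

U: 4·1 + 3·3 + 7·1 + 8·0 + 4·5 + 5·3 + 4·2 + 2·1 = 65
P: 4·5 + 3·1 + 7·3 + 8·4 + 4·4 + 5·1 + 4·3 + 2·3 = 115
S: 4·4 + 3·0 + 7·4 + 8·3 + 4·3 + 5·0 + 4·4 + 2·5 = 106
Q: 4·2 + 3·5 + 7·2 + 8·5 + 4·1 + 5·5 + 4·1 + 2·0 = 110
R: 4·0 + 3·2 + 7·0 + 8·2 + 4·0 + 5·4 + 4·5 + 2·4 = 70
T: 4·3 + 3·4 + 7·5 + 8·1 + 4·2 + 5·2 + 4·0 + 2·2 = 89
P has the highest Borda score (115).

P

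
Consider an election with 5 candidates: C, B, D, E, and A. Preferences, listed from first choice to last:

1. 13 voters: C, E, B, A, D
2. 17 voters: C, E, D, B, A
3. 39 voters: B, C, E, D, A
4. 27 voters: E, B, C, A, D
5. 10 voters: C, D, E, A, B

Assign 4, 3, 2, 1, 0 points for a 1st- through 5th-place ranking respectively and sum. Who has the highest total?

C: 13·4 + 17·4 + 39·3 + 27·2 + 10·4 = 331
B: 13·2 + 17·1 + 39·4 + 27·3 + 10·0 = 280
D: 13·0 + 17·2 + 39·1 + 27·0 + 10·3 = 103
E: 13·3 + 17·3 + 39·2 + 27·4 + 10·2 = 296
A: 13·1 + 17·0 + 39·0 + 27·1 + 10·1 = 50
C has the highest Borda score (331).

C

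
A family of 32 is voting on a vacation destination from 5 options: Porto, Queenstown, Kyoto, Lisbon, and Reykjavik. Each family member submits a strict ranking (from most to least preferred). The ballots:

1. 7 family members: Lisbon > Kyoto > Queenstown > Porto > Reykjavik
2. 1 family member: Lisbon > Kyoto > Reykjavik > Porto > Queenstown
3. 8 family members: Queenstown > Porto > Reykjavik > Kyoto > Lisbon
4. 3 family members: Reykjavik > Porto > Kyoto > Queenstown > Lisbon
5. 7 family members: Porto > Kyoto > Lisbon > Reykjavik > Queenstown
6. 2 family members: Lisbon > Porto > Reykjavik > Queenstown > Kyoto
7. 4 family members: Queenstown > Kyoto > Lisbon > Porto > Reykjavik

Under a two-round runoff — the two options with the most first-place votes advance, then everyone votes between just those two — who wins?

Round 1 first-place votes: Porto 7, Queenstown 12, Kyoto 0, Lisbon 10, Reykjavik 3.
Queenstown and Lisbon advance.
Runoff: Queenstown is preferred to Lisbon by 15 voters; Lisbon by 17.
Lisbon wins the runoff.

Lisbon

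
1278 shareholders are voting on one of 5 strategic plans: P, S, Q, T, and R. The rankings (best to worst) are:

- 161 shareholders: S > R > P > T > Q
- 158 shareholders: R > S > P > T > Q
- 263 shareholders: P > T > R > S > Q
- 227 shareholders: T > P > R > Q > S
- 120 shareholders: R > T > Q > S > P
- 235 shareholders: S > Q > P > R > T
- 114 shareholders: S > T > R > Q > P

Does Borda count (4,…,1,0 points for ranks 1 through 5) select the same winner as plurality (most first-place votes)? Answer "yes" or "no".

no

Borda — scores: P 2841, S 2897, Q 1286, T 2718, R 3038. Winner: R.
Plurality — first-place votes: P 263, S 510, Q 0, T 227, R 278. Winner: S.
The two methods disagree.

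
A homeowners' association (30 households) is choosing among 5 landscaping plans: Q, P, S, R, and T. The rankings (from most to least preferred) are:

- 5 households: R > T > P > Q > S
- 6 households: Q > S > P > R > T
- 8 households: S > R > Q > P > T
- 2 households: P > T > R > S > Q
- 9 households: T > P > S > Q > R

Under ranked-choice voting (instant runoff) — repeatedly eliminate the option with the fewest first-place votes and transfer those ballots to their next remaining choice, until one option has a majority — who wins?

T

Round 1: Q 6, P 2, S 8, R 5, T 9. Eliminate P.
Round 2: Q 6, S 8, R 5, T 11. Eliminate R.
Round 3: Q 6, S 8, T 16. T has a majority.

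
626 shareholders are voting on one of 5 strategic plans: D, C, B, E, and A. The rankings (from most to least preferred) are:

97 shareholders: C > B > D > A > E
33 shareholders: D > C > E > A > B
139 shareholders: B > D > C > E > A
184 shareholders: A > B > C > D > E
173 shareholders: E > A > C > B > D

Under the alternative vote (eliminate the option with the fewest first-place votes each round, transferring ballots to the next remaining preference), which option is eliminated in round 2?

Round 1: D 33, C 97, B 139, E 173, A 184. Eliminate D.
Round 2: C 130, B 139, E 173, A 184. Eliminate C.

C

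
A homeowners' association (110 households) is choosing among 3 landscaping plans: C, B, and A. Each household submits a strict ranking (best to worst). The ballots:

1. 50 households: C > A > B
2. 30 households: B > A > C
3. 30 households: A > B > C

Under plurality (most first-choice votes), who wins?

C

First-place votes: C 50, B 30, A 30.
C has the most first-place votes.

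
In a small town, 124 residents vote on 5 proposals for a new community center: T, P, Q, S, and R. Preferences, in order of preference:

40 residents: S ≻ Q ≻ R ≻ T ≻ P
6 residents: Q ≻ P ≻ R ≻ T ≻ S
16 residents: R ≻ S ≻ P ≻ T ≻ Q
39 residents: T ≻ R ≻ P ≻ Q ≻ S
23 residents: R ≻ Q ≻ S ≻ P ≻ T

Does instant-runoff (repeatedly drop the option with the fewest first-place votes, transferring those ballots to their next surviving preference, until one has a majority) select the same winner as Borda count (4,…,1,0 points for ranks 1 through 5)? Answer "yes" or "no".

yes

Instant-runoff — R1 T 39, P 0, Q 6, S 40, R 39 (P out); R2 T 39, Q 6, S 40, R 39 (Q out); R3 T 39, S 40, R 45 (T out); R4 S 40, R 84 (R winner). Winner: R.
Borda — scores: T 218, P 151, Q 252, S 254, R 365. Winner: R.
The two methods agree.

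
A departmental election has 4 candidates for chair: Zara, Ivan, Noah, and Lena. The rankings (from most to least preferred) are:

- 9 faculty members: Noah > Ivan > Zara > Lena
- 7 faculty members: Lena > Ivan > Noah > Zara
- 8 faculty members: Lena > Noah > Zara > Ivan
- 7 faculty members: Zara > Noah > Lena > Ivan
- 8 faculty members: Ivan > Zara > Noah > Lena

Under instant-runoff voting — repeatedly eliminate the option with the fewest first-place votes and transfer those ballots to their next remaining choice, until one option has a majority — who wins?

Round 1: Zara 7, Ivan 8, Noah 9, Lena 15. Eliminate Zara.
Round 2: Ivan 8, Noah 16, Lena 15. Eliminate Ivan.
Round 3: Noah 24, Lena 15. Noah has a majority.

Noah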